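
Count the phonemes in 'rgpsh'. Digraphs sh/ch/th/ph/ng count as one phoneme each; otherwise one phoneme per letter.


Parsing 'rgpsh' greedily, digraphs first:
  'r' -> consonant phoneme (phonemes so far: 1)
  'g' -> consonant phoneme (phonemes so far: 2)
  'p' -> consonant phoneme (phonemes so far: 3)
  'sh' -> digraph (1 consonant phoneme) (phonemes so far: 4)
Total phonemes: 4

4


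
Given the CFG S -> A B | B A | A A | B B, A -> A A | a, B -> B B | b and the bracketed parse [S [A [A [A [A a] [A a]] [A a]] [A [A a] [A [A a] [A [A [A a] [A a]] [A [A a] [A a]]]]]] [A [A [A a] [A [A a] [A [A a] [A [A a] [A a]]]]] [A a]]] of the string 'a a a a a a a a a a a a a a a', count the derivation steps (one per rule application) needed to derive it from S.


Every bracketed nonterminal node [X ...] in the tree is produced by exactly one rule application.
Reading the tree off as a leftmost derivation:
  Step 1: S  =>  A A   (applied S -> A A)
  Step 2: A A  =>  A A A   (applied A -> A A)
  Step 3: A A A  =>  A A A A   (applied A -> A A)
  Step 4: A A A A  =>  A A A A A   (applied A -> A A)
  Step 5: A A A A A  =>  a A A A A   (applied A -> a)
  Step 6: a A A A A  =>  a a A A A   (applied A -> a)
  Step 7: a a A A A  =>  a a a A A   (applied A -> a)
  Step 8: a a a A A  =>  a a a A A A   (applied A -> A A)
  Step 9: a a a A A A  =>  a a a a A A   (applied A -> a)
  Step 10: a a a a A A  =>  a a a a A A A   (applied A -> A A)
  Step 11: a a a a A A A  =>  a a a a a A A   (applied A -> a)
  Step 12: a a a a a A A  =>  a a a a a A A A   (applied A -> A A)
  Step 13: a a a a a A A A  =>  a a a a a A A A A   (applied A -> A A)
  Step 14: a a a a a A A A A  =>  a a a a a a A A A   (applied A -> a)
  Step 15: a a a a a a A A A  =>  a a a a a a a A A   (applied A -> a)
  Step 16: a a a a a a a A A  =>  a a a a a a a A A A   (applied A -> A A)
  Step 17: a a a a a a a A A A  =>  a a a a a a a a A A   (applied A -> a)
  Step 18: a a a a a a a a A A  =>  a a a a a a a a a A   (applied A -> a)
  Step 19: a a a a a a a a a A  =>  a a a a a a a a a A A   (applied A -> A A)
  Step 20: a a a a a a a a a A A  =>  a a a a a a a a a A A A   (applied A -> A A)
  Step 21: a a a a a a a a a A A A  =>  a a a a a a a a a a A A   (applied A -> a)
  Step 22: a a a a a a a a a a A A  =>  a a a a a a a a a a A A A   (applied A -> A A)
  Step 23: a a a a a a a a a a A A A  =>  a a a a a a a a a a a A A   (applied A -> a)
  Step 24: a a a a a a a a a a a A A  =>  a a a a a a a a a a a A A A   (applied A -> A A)
  Step 25: a a a a a a a a a a a A A A  =>  a a a a a a a a a a a a A A   (applied A -> a)
  Step 26: a a a a a a a a a a a a A A  =>  a a a a a a a a a a a a A A A   (applied A -> A A)
  Step 27: a a a a a a a a a a a a A A A  =>  a a a a a a a a a a a a a A A   (applied A -> a)
  Step 28: a a a a a a a a a a a a a A A  =>  a a a a a a a a a a a a a a A   (applied A -> a)
  Step 29: a a a a a a a a a a a a a a A  =>  a a a a a a a a a a a a a a a   (applied A -> a)
Final yield: a a a a a a a a a a a a a a a
Total rewrite steps: 29

29


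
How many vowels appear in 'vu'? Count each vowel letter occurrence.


Scanning each character of 'vu':
  Position 1: 'v' -> consonant (running count: 0)
  Position 2: 'u' -> vowel (running count: 1)
Total vowels: 1

1


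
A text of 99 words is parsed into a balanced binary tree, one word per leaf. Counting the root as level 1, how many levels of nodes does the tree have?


In a balanced binary tree with n leaves the deepest leaf is ceil(log2(n)) edges below the root,
so counting node levels inclusive of root and leaves gives ceil(log2(n)) + 1 levels.
log2(99) = 6.6294
ceil(6.6294) = 7
levels = 7 + 1 = 8

8


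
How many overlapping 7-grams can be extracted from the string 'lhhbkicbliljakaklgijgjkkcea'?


String 'lhhbkicbliljakaklgijgjkkcea' has length L = 27.
Number of overlapping n-grams = L - n + 1
Substituting: 27 - 7 + 1 = 21

21


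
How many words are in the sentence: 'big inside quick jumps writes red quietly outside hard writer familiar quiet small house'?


Counting words by splitting on spaces:
  Word 1: 'big'
  Word 2: 'inside'
  Word 3: 'quick'
  Word 4: 'jumps'
  Word 5: 'writes'
  Word 6: 'red'
  Word 7: 'quietly'
  Word 8: 'outside'
  Word 9: 'hard'
  Word 10: 'writer'
  Word 11: 'familiar'
  Word 12: 'quiet'
  Word 13: 'small'
  Word 14: 'house'
Total words: 14

14


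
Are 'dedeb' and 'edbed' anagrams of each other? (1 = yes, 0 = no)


Sort characters of 'dedeb': 'bddee'
Sort characters of 'edbed': 'bddee'
Sorted forms match -> they ARE anagrams
Result: 1

1


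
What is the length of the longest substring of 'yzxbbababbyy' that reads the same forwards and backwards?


Scanning 'yzxbbababbyy' for palindromic substrings.
Substring at positions 3-9: 'bbababb'.
Check: reverse('bbababb') = 'bbababb' -> palindrome confirmed.
Neighbouring characters ('x' / 'y') break symmetry, so it cannot extend further.
No longer palindromic substring exists; longest length = 7

7


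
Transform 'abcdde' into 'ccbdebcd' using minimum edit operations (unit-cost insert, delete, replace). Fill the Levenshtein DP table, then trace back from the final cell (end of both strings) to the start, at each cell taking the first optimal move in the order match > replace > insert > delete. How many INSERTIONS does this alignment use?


Edit distance = 6. Backtracking from cell (6, 8) with preference match > replace > insert > delete,
then listing the resulting alignment 'abcdde' -> 'ccbdebcd' left to right:
  Step 1: delete 'a'
  Step 2: replace b->c
  Step 3: keep 'c'
  Step 4: replace d->b
  Step 5: keep 'd'
  Step 6: keep 'e'
  Step 7: insert 'b' [insertion #1]
  Step 8: insert 'c' [insertion #2]
  Step 9: insert 'd' [insertion #3]
Total insertions: 3

3


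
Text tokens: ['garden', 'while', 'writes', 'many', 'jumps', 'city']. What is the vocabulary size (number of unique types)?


Listing all tokens and tracking unique types:
  Token 1: 'garden' -> NEW (unique so far: 1)
  Token 2: 'while' -> NEW (unique so far: 2)
  Token 3: 'writes' -> NEW (unique so far: 3)
  Token 4: 'many' -> NEW (unique so far: 4)
  Token 5: 'jumps' -> NEW (unique so far: 5)
  Token 6: 'city' -> NEW (unique so far: 6)
Unique types: ('city', 'garden', 'jumps', 'many', 'while', 'writes')
Vocabulary size: 6

6


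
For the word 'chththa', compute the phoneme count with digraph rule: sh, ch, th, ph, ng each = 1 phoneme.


Parsing 'chththa' greedily, digraphs first:
  'ch' -> digraph (1 consonant phoneme) (phonemes so far: 1)
  'th' -> digraph (1 consonant phoneme) (phonemes so far: 2)
  'th' -> digraph (1 consonant phoneme) (phonemes so far: 3)
  'a' -> vowel phoneme (phonemes so far: 4)
Total phonemes: 4

4


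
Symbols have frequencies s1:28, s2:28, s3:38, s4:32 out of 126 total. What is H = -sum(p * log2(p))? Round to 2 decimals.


Computing entropy H = -sum(p_i * log2(p_i)):
  s1: p = 28/126 = 0.2222, -p*log2(p) = 0.4822
  s2: p = 28/126 = 0.2222, -p*log2(p) = 0.4822
  s3: p = 38/126 = 0.3016, -p*log2(p) = 0.5216
  s4: p = 32/126 = 0.2540, -p*log2(p) = 0.5022
H = sum of terms = 1.9882
Rounded to 2 decimals: 1.99

1.99


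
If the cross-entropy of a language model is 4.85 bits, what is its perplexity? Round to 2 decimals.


Perplexity formula: PP = 2^H
H = 4.85
PP = 2^4.85
Decompose: 2^4.85 = 2^4 * 2^0.85
2^4 = 16, 2^0.85 ~ 1.8025009
PP ~ 16 * 1.8025009 = 28.8400144
Rounded to 2 decimals: 28.84

28.84


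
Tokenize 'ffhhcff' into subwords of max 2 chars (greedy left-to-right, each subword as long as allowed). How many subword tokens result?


'ffhhcff' has 7 characters.
Chunking with max size 2:
  Chunk 1: 'ff' (positions 0-1)
  Chunk 2: 'hh' (positions 2-3)
  Chunk 3: 'cf' (positions 4-5)
  Chunk 4: 'f' (positions 6-6)
Total chunks: ceil(7 / 2) = 4

4


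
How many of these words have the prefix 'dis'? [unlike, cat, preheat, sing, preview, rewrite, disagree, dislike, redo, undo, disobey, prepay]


Checking each word for prefix 'dis':
  'unlike' -> no (count: 0)
  'cat' -> no (count: 0)
  'preheat' -> no (count: 0)
  'sing' -> no (count: 0)
  'preview' -> no (count: 0)
  'rewrite' -> no (count: 0)
  'disagree' -> YES, starts with 'dis' (count: 1)
  'dislike' -> YES, starts with 'dis' (count: 2)
  'redo' -> no (count: 2)
  'undo' -> no (count: 2)
  'disobey' -> YES, starts with 'dis' (count: 3)
  'prepay' -> no (count: 3)
Total with prefix 'dis': 3

3


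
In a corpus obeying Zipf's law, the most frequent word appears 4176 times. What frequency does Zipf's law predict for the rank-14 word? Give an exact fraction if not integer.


Zipf's law: freq(rank) = f1 / rank
f1 = 4176, rank = 14
freq = 4176 / 14
GCD(4176, 14) = 2
Simplified: 2088/7

2088/7


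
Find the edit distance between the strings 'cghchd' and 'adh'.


Building DP table for s1='cghchd' (len 6) and s2='adh' (len 3):
       a  d  h
    0  1  2  3
  c 1  1  2  3
  g 2  2  2  3
  h 3  3  3  2
  c 4  4  4  3
  h 5  5  5  4
  d 6  6  5  5
Edit distance = dp[6][3] = 5

5


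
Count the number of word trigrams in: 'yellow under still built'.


Word trigrams from [4] words:
  Trigram 1: (yellow under still)
  Trigram 2: (under still built)
Total word trigrams: 4 - 2 = 2

2


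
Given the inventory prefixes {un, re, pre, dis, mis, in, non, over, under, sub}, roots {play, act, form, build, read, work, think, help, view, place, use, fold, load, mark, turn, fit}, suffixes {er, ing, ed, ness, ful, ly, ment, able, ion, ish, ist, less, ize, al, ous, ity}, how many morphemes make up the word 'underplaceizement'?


Segmenting 'underplaceizement' against the inventory:
  'under' -> prefix (morpheme 1)
  'place' -> root (morpheme 2)
  'ize' -> suffix (morpheme 3)
  'ment' -> suffix (morpheme 4)
Total morphemes: 4

4


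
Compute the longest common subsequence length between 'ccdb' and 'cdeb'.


DP table for LCS of 'ccdb' and 'cdeb':
       c  d  e  b
    0  0  0  0  0
  c 0  1  1  1  1
  c 0  1  1  1  1
  d 0  1  2  2  2
  b 0  1  2  2  3
LCS: 'cdb'
LCS length = 3

3


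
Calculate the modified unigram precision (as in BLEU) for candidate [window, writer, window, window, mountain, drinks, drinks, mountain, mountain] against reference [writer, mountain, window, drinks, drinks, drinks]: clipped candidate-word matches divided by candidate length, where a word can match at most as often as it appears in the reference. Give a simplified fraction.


Reference word counts: {'drinks': 3, 'mountain': 1, 'window': 1, 'writer': 1}
Checking each candidate word (with clipping):
  'window' -> in reference (ref count 1, used 1/1) -> match (matches: 1)
  'writer' -> in reference (ref count 1, used 1/1) -> match (matches: 2)
  'window' -> ref count 1 already used up (1/1) -> clipped, no match (matches: 2)
  'window' -> ref count 1 already used up (1/1) -> clipped, no match (matches: 2)
  'mountain' -> in reference (ref count 1, used 1/1) -> match (matches: 3)
  'drinks' -> in reference (ref count 3, used 1/3) -> match (matches: 4)
  'drinks' -> in reference (ref count 3, used 2/3) -> match (matches: 5)
  'mountain' -> ref count 1 already used up (1/1) -> clipped, no match (matches: 5)
  'mountain' -> ref count 1 already used up (1/1) -> clipped, no match (matches: 5)
Clipped matches: 5, Candidate length: 9
Precision = 5/9

5/9


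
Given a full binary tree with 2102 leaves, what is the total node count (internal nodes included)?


Leaf nodes (terminals): 2102
Internal nodes = n - 1 = 2102 - 1 = 2101
Total = leaves + internal = 2102 + 2101 = 4203

4203


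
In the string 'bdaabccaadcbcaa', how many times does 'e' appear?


Scanning 'bdaabccaadcbcaa' for 'e':
  No matches found.
Total occurrences of 'e': 0

0


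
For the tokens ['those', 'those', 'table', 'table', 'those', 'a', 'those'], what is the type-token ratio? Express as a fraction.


Tokens: 7
Unique types: ('a', 'table', 'those') = 3
TTR = 3/7
Already in lowest terms.

3/7


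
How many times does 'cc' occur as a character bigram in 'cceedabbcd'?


Scanning 'cceedabbcd' for bigram 'cc':
  Position 0: 'cc' -> MATCH
  Position 1: 'ce' -> no
  Position 2: 'ee' -> no
  Position 3: 'ed' -> no
  Position 4: 'da' -> no
  Position 5: 'ab' -> no
  Position 6: 'bb' -> no
  Position 7: 'bc' -> no
  Position 8: 'cd' -> no
Total matches: 1

1


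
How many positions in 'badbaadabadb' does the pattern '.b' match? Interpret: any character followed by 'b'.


Pattern: .b means any character followed by 'b'.
Scanning 'badbaadabadb' position-by-position:
  Pos 0: window 'ba' -> no
  Pos 1: window 'ad' -> no
  Pos 2: window 'db' -> MATCH
  Pos 3: window 'ba' -> no
  Pos 4: window 'aa' -> no
  Pos 5: window 'ad' -> no
  Pos 6: window 'da' -> no
  Pos 7: window 'ab' -> MATCH
  Pos 8: window 'ba' -> no
  Pos 9: window 'ad' -> no
  Pos 10: window 'db' -> MATCH
  Pos 11: window 'b' -> no
Total matches: 3

3


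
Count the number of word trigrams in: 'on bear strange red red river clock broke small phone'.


Word trigrams from [10] words:
  Trigram 1: (on bear strange)
  Trigram 2: (bear strange red)
  Trigram 3: (strange red red)
  Trigram 4: (red red river)
  Trigram 5: (red river clock)
  Trigram 6: (river clock broke)
  Trigram 7: (clock broke small)
  Trigram 8: (broke small phone)
Total word trigrams: 10 - 2 = 8

8


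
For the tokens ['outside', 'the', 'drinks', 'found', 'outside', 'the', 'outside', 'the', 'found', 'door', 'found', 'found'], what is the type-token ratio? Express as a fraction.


Tokens: 12
Unique types: ('door', 'drinks', 'found', 'outside', 'the') = 5
TTR = 5/12
Already in lowest terms.

5/12


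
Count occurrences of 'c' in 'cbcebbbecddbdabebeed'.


Scanning 'cbcebbbecddbdabebeed' for 'c':
  Position 0: 'c' -> MATCH (count: 1)
  Position 2: 'c' -> MATCH (count: 2)
  Position 8: 'c' -> MATCH (count: 3)
Total occurrences of 'c': 3

3


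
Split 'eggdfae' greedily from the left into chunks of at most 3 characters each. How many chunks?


'eggdfae' has 7 characters.
Chunking with max size 3:
  Chunk 1: 'egg' (positions 0-2)
  Chunk 2: 'dfa' (positions 3-5)
  Chunk 3: 'e' (positions 6-6)
Total chunks: ceil(7 / 3) = 3

3


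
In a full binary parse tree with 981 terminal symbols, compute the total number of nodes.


Leaf nodes (terminals): 981
Internal nodes = n - 1 = 981 - 1 = 980
Total = leaves + internal = 981 + 980 = 1961

1961


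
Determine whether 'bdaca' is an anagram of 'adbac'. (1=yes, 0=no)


Sort characters of 'bdaca': 'aabcd'
Sort characters of 'adbac': 'aabcd'
Sorted forms match -> they ARE anagrams
Result: 1

1


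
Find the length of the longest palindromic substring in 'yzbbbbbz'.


Scanning 'yzbbbbbz' for palindromic substrings.
Substring at positions 1-7: 'zbbbbbz'.
Check: reverse('zbbbbbz') = 'zbbbbbz' -> palindrome confirmed.
Neighbouring characters ('y' / '-') break symmetry, so it cannot extend further.
No longer palindromic substring exists; longest length = 7

7


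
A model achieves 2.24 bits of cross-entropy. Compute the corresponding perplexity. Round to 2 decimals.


Perplexity formula: PP = 2^H
H = 2.24
PP = 2^2.24
Decompose: 2^2.24 = 2^2 * 2^0.24
2^2 = 4, 2^0.24 ~ 1.1809927
PP ~ 4 * 1.1809927 = 4.7239708
Rounded to 2 decimals: 4.72

4.72


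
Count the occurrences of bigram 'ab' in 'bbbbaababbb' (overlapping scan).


Scanning 'bbbbaababbb' for bigram 'ab':
  Position 0: 'bb' -> no
  Position 1: 'bb' -> no
  Position 2: 'bb' -> no
  Position 3: 'ba' -> no
  Position 4: 'aa' -> no
  Position 5: 'ab' -> MATCH
  Position 6: 'ba' -> no
  Position 7: 'ab' -> MATCH
  Position 8: 'bb' -> no
  Position 9: 'bb' -> no
Total matches: 2

2


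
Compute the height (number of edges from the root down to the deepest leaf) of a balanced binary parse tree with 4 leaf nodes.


In a balanced binary tree with n leaves the deepest leaf is ceil(log2(n)) edges below the root.
log2(4) = 2.0000
ceil(2.0000) = 2
height (edges) = 2

2


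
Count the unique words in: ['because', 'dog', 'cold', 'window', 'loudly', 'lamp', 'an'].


Listing all tokens and tracking unique types:
  Token 1: 'because' -> NEW (unique so far: 1)
  Token 2: 'dog' -> NEW (unique so far: 2)
  Token 3: 'cold' -> NEW (unique so far: 3)
  Token 4: 'window' -> NEW (unique so far: 4)
  Token 5: 'loudly' -> NEW (unique so far: 5)
  Token 6: 'lamp' -> NEW (unique so far: 6)
  Token 7: 'an' -> NEW (unique so far: 7)
Unique types: ('an', 'because', 'cold', 'dog', 'lamp', 'loudly', 'window')
Vocabulary size: 7

7


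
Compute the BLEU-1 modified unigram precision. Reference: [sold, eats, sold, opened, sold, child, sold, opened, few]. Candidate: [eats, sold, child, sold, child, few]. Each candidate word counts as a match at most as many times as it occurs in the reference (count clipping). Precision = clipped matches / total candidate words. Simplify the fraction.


Reference word counts: {'child': 1, 'eats': 1, 'few': 1, 'opened': 2, 'sold': 4}
Checking each candidate word (with clipping):
  'eats' -> in reference (ref count 1, used 1/1) -> match (matches: 1)
  'sold' -> in reference (ref count 4, used 1/4) -> match (matches: 2)
  'child' -> in reference (ref count 1, used 1/1) -> match (matches: 3)
  'sold' -> in reference (ref count 4, used 2/4) -> match (matches: 4)
  'child' -> ref count 1 already used up (1/1) -> clipped, no match (matches: 4)
  'few' -> in reference (ref count 1, used 1/1) -> match (matches: 5)
Clipped matches: 5, Candidate length: 6
Precision = 5/6

5/6


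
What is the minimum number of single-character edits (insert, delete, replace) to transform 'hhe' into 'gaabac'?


Building DP table for s1='hhe' (len 3) and s2='gaabac' (len 6):
       g  a  a  b  a  c
    0  1  2  3  4  5  6
  h 1  1  2  3  4  5  6
  h 2  2  2  3  4  5  6
  e 3  3  3  3  4  5  6
Edit distance = dp[3][6] = 6

6


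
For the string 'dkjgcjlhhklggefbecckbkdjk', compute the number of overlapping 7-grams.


String 'dkjgcjlhhklggefbecckbkdjk' has length L = 25.
Number of overlapping n-grams = L - n + 1
Substituting: 25 - 7 + 1 = 19

19


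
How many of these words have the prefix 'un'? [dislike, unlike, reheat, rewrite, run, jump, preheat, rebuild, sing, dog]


Checking each word for prefix 'un':
  'dislike' -> no (count: 0)
  'unlike' -> YES, starts with 'un' (count: 1)
  'reheat' -> no (count: 1)
  'rewrite' -> no (count: 1)
  'run' -> no (count: 1)
  'jump' -> no (count: 1)
  'preheat' -> no (count: 1)
  'rebuild' -> no (count: 1)
  'sing' -> no (count: 1)
  'dog' -> no (count: 1)
Total with prefix 'un': 1

1


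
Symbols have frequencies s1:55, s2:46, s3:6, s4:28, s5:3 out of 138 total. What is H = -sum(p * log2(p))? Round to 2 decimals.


Computing entropy H = -sum(p_i * log2(p_i)):
  s1: p = 55/138 = 0.3986, -p*log2(p) = 0.5289
  s2: p = 46/138 = 0.3333, -p*log2(p) = 0.5283
  s3: p = 6/138 = 0.0435, -p*log2(p) = 0.1967
  s4: p = 28/138 = 0.2029, -p*log2(p) = 0.4669
  s5: p = 3/138 = 0.0217, -p*log2(p) = 0.1201
H = sum of terms = 1.8409
Rounded to 2 decimals: 1.84

1.84


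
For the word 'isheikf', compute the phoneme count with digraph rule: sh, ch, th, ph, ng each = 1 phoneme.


Parsing 'isheikf' greedily, digraphs first:
  'i' -> vowel phoneme (phonemes so far: 1)
  'sh' -> digraph (1 consonant phoneme) (phonemes so far: 2)
  'e' -> vowel phoneme (phonemes so far: 3)
  'i' -> vowel phoneme (phonemes so far: 4)
  'k' -> consonant phoneme (phonemes so far: 5)
  'f' -> consonant phoneme (phonemes so far: 6)
Total phonemes: 6

6


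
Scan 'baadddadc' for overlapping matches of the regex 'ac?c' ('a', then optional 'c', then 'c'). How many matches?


Pattern: ac?c means 'a', then optional 'c', then 'c'.
Scanning 'baadddadc' position-by-position:
  Pos 0: window 'baa' -> no
  Pos 1: window 'aad' -> no
  Pos 2: window 'add' -> no
  Pos 3: window 'ddd' -> no
  Pos 4: window 'dda' -> no
  Pos 5: window 'dad' -> no
  Pos 6: window 'adc' -> no
  Pos 7: window 'dc' -> no
  Pos 8: window 'c' -> no
Total matches: 0

0


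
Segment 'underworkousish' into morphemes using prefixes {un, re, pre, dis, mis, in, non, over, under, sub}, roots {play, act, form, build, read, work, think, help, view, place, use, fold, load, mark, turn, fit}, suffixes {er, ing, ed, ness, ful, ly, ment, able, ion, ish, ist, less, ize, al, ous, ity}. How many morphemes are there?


Segmenting 'underworkousish' against the inventory:
  'under' -> prefix (morpheme 1)
  'work' -> root (morpheme 2)
  'ous' -> suffix (morpheme 3)
  'ish' -> suffix (morpheme 4)
Total morphemes: 4

4


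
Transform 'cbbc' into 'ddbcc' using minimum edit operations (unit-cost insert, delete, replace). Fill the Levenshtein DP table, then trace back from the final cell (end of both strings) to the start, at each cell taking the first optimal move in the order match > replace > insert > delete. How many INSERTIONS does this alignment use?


Edit distance = 3. Backtracking from cell (4, 5) with preference match > replace > insert > delete,
then listing the resulting alignment 'cbbc' -> 'ddbcc' left to right:
  Step 1: insert 'd' [insertion #1]
  Step 2: replace c->d
  Step 3: keep 'b'
  Step 4: replace b->c
  Step 5: keep 'c'
Total insertions: 1

1


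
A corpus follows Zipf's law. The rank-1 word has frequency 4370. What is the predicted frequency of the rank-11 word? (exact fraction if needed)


Zipf's law: freq(rank) = f1 / rank
f1 = 4370, rank = 11
freq = 4370 / 11
GCD(4370, 11) = 1
Simplified: 4370/11

4370/11


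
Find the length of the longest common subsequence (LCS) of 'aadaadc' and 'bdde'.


DP table for LCS of 'aadaadc' and 'bdde':
       b  d  d  e
    0  0  0  0  0
  a 0  0  0  0  0
  a 0  0  0  0  0
  d 0  0  1  1  1
  a 0  0  1  1  1
  a 0  0  1  1  1
  d 0  0  1  2  2
  c 0  0  1  2  2
LCS: 'dd'
LCS length = 2

2


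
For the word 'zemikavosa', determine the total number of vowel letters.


Scanning each character of 'zemikavosa':
  Position 1: 'z' -> consonant (running count: 0)
  Position 2: 'e' -> vowel (running count: 1)
  Position 3: 'm' -> consonant (running count: 1)
  Position 4: 'i' -> vowel (running count: 2)
  Position 5: 'k' -> consonant (running count: 2)
  Position 6: 'a' -> vowel (running count: 3)
  Position 7: 'v' -> consonant (running count: 3)
  Position 8: 'o' -> vowel (running count: 4)
  Position 9: 's' -> consonant (running count: 4)
  Position 10: 'a' -> vowel (running count: 5)
Total vowels: 5

5


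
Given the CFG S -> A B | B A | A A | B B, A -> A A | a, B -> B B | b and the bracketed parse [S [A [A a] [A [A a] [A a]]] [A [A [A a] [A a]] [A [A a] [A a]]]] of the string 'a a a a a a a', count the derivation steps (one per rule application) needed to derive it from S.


Every bracketed nonterminal node [X ...] in the tree is produced by exactly one rule application.
Reading the tree off as a leftmost derivation:
  Step 1: S  =>  A A   (applied S -> A A)
  Step 2: A A  =>  A A A   (applied A -> A A)
  Step 3: A A A  =>  a A A   (applied A -> a)
  Step 4: a A A  =>  a A A A   (applied A -> A A)
  Step 5: a A A A  =>  a a A A   (applied A -> a)
  Step 6: a a A A  =>  a a a A   (applied A -> a)
  Step 7: a a a A  =>  a a a A A   (applied A -> A A)
  Step 8: a a a A A  =>  a a a A A A   (applied A -> A A)
  Step 9: a a a A A A  =>  a a a a A A   (applied A -> a)
  Step 10: a a a a A A  =>  a a a a a A   (applied A -> a)
  Step 11: a a a a a A  =>  a a a a a A A   (applied A -> A A)
  Step 12: a a a a a A A  =>  a a a a a a A   (applied A -> a)
  Step 13: a a a a a a A  =>  a a a a a a a   (applied A -> a)
Final yield: a a a a a a a
Total rewrite steps: 13

13


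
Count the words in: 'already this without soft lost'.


Counting words by splitting on spaces:
  Word 1: 'already'
  Word 2: 'this'
  Word 3: 'without'
  Word 4: 'soft'
  Word 5: 'lost'
Total words: 5

5


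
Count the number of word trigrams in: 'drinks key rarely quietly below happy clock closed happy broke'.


Word trigrams from [10] words:
  Trigram 1: (drinks key rarely)
  Trigram 2: (key rarely quietly)
  Trigram 3: (rarely quietly below)
  Trigram 4: (quietly below happy)
  Trigram 5: (below happy clock)
  Trigram 6: (happy clock closed)
  Trigram 7: (clock closed happy)
  Trigram 8: (closed happy broke)
Total word trigrams: 10 - 2 = 8

8


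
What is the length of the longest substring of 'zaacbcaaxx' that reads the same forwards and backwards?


Scanning 'zaacbcaaxx' for palindromic substrings.
Substring at positions 1-7: 'aacbcaa'.
Check: reverse('aacbcaa') = 'aacbcaa' -> palindrome confirmed.
Neighbouring characters ('z' / 'x') break symmetry, so it cannot extend further.
No longer palindromic substring exists; longest length = 7

7


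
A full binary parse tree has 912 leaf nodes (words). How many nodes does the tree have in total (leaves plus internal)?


Leaf nodes (terminals): 912
Internal nodes = n - 1 = 912 - 1 = 911
Total = leaves + internal = 912 + 911 = 1823

1823


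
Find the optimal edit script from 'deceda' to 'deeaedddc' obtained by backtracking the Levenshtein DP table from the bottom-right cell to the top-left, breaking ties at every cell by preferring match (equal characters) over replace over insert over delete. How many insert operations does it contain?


Edit distance = 5. Backtracking from cell (6, 9) with preference match > replace > insert > delete,
then listing the resulting alignment 'deceda' -> 'deeaedddc' left to right:
  Step 1: keep 'd'
  Step 2: insert 'e' [insertion #1]
  Step 3: keep 'e'
  Step 4: replace c->a
  Step 5: keep 'e'
  Step 6: insert 'd' [insertion #2]
  Step 7: insert 'd' [insertion #3]
  Step 8: keep 'd'
  Step 9: replace a->c
Total insertions: 3

3


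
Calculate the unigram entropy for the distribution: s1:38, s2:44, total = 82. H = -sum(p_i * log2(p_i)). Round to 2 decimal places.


Computing entropy H = -sum(p_i * log2(p_i)):
  s1: p = 38/82 = 0.4634, -p*log2(p) = 0.5142
  s2: p = 44/82 = 0.5366, -p*log2(p) = 0.4819
H = sum of terms = 0.9961
Rounded to 2 decimals: 1.00

1.00


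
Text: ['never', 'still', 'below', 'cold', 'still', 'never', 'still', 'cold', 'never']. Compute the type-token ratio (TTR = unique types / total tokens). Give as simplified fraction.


Tokens: 9
Unique types: ('below', 'cold', 'never', 'still') = 4
TTR = 4/9
Already in lowest terms.

4/9


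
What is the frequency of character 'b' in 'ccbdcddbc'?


Scanning 'ccbdcddbc' for 'b':
  Position 2: 'b' -> MATCH (count: 1)
  Position 7: 'b' -> MATCH (count: 2)
Total occurrences of 'b': 2

2


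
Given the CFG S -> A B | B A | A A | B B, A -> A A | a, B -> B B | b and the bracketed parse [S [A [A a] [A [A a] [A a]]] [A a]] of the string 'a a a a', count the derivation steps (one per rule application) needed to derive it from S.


Every bracketed nonterminal node [X ...] in the tree is produced by exactly one rule application.
Reading the tree off as a leftmost derivation:
  Step 1: S  =>  A A   (applied S -> A A)
  Step 2: A A  =>  A A A   (applied A -> A A)
  Step 3: A A A  =>  a A A   (applied A -> a)
  Step 4: a A A  =>  a A A A   (applied A -> A A)
  Step 5: a A A A  =>  a a A A   (applied A -> a)
  Step 6: a a A A  =>  a a a A   (applied A -> a)
  Step 7: a a a A  =>  a a a a   (applied A -> a)
Final yield: a a a a
Total rewrite steps: 7

7


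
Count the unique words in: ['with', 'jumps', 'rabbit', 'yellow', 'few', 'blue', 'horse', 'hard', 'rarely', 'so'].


Listing all tokens and tracking unique types:
  Token 1: 'with' -> NEW (unique so far: 1)
  Token 2: 'jumps' -> NEW (unique so far: 2)
  Token 3: 'rabbit' -> NEW (unique so far: 3)
  Token 4: 'yellow' -> NEW (unique so far: 4)
  Token 5: 'few' -> NEW (unique so far: 5)
  Token 6: 'blue' -> NEW (unique so far: 6)
  Token 7: 'horse' -> NEW (unique so far: 7)
  Token 8: 'hard' -> NEW (unique so far: 8)
  Token 9: 'rarely' -> NEW (unique so far: 9)
  Token 10: 'so' -> NEW (unique so far: 10)
Unique types: ('blue', 'few', 'hard', 'horse', 'jumps', 'rabbit', 'rarely', 'so', 'with', 'yellow')
Vocabulary size: 10

10


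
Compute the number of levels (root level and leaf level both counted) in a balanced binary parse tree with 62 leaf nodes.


In a balanced binary tree with n leaves the deepest leaf is ceil(log2(n)) edges below the root,
so counting node levels inclusive of root and leaves gives ceil(log2(n)) + 1 levels.
log2(62) = 5.9542
ceil(5.9542) = 6
levels = 6 + 1 = 7

7


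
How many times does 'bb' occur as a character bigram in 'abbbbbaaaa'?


Scanning 'abbbbbaaaa' for bigram 'bb':
  Position 0: 'ab' -> no
  Position 1: 'bb' -> MATCH
  Position 2: 'bb' -> MATCH
  Position 3: 'bb' -> MATCH
  Position 4: 'bb' -> MATCH
  Position 5: 'ba' -> no
  Position 6: 'aa' -> no
  Position 7: 'aa' -> no
  Position 8: 'aa' -> no
Total matches: 4

4


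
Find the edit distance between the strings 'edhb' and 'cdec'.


Building DP table for s1='edhb' (len 4) and s2='cdec' (len 4):
       c  d  e  c
    0  1  2  3  4
  e 1  1  2  2  3
  d 2  2  1  2  3
  h 3  3  2  2  3
  b 4  4  3  3  3
Edit distance = dp[4][4] = 3

3


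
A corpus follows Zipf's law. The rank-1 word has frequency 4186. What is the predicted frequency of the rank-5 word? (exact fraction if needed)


Zipf's law: freq(rank) = f1 / rank
f1 = 4186, rank = 5
freq = 4186 / 5
GCD(4186, 5) = 1
Simplified: 4186/5

4186/5


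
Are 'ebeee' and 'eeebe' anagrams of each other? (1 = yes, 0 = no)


Sort characters of 'ebeee': 'beeee'
Sort characters of 'eeebe': 'beeee'
Sorted forms match -> they ARE anagrams
Result: 1

1


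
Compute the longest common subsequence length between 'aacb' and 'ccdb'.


DP table for LCS of 'aacb' and 'ccdb':
       c  c  d  b
    0  0  0  0  0
  a 0  0  0  0  0
  a 0  0  0  0  0
  c 0  1  1  1  1
  b 0  1  1  1  2
LCS: 'cb'
LCS length = 2

2


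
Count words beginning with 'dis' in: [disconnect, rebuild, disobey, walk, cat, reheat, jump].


Checking each word for prefix 'dis':
  'disconnect' -> YES, starts with 'dis' (count: 1)
  'rebuild' -> no (count: 1)
  'disobey' -> YES, starts with 'dis' (count: 2)
  'walk' -> no (count: 2)
  'cat' -> no (count: 2)
  'reheat' -> no (count: 2)
  'jump' -> no (count: 2)
Total with prefix 'dis': 2

2


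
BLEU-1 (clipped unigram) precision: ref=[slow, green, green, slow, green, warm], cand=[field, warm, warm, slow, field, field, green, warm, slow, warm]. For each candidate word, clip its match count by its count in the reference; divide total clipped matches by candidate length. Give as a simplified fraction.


Reference word counts: {'green': 3, 'slow': 2, 'warm': 1}
Checking each candidate word (with clipping):
  'field' -> not in reference -> no match (matches: 0)
  'warm' -> in reference (ref count 1, used 1/1) -> match (matches: 1)
  'warm' -> ref count 1 already used up (1/1) -> clipped, no match (matches: 1)
  'slow' -> in reference (ref count 2, used 1/2) -> match (matches: 2)
  'field' -> not in reference -> no match (matches: 2)
  'field' -> not in reference -> no match (matches: 2)
  'green' -> in reference (ref count 3, used 1/3) -> match (matches: 3)
  'warm' -> ref count 1 already used up (1/1) -> clipped, no match (matches: 3)
  'slow' -> in reference (ref count 2, used 2/2) -> match (matches: 4)
  'warm' -> ref count 1 already used up (1/1) -> clipped, no match (matches: 4)
Clipped matches: 4, Candidate length: 10
Precision = 4/10 = 2/5

2/5


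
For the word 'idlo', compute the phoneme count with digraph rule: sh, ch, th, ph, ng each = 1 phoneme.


Parsing 'idlo' greedily, digraphs first:
  'i' -> vowel phoneme (phonemes so far: 1)
  'd' -> consonant phoneme (phonemes so far: 2)
  'l' -> consonant phoneme (phonemes so far: 3)
  'o' -> vowel phoneme (phonemes so far: 4)
Total phonemes: 4

4


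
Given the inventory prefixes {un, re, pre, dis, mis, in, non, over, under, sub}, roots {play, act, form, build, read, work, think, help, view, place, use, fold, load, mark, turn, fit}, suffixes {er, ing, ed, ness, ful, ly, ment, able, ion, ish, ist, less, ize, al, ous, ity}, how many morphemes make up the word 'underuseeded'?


Segmenting 'underuseeded' against the inventory:
  'under' -> prefix (morpheme 1)
  'use' -> root (morpheme 2)
  'ed' -> suffix (morpheme 3)
  'ed' -> suffix (morpheme 4)
Total morphemes: 4

4


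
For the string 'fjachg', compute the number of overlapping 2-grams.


String 'fjachg' has length L = 6.
Number of overlapping n-grams = L - n + 1
Substituting: 6 - 2 + 1 = 5

5


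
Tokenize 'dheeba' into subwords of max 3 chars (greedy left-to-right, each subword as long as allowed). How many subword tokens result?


'dheeba' has 6 characters.
Chunking with max size 3:
  Chunk 1: 'dhe' (positions 0-2)
  Chunk 2: 'eba' (positions 3-5)
Total chunks: ceil(6 / 3) = 2

2


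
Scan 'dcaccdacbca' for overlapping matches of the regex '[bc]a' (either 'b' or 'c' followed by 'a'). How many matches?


Pattern: [bc]a means either 'b' or 'c' followed by 'a'.
Scanning 'dcaccdacbca' position-by-position:
  Pos 0: window 'dc' -> no
  Pos 1: window 'ca' -> MATCH
  Pos 2: window 'ac' -> no
  Pos 3: window 'cc' -> no
  Pos 4: window 'cd' -> no
  Pos 5: window 'da' -> no
  Pos 6: window 'ac' -> no
  Pos 7: window 'cb' -> no
  Pos 8: window 'bc' -> no
  Pos 9: window 'ca' -> MATCH
  Pos 10: window 'a' -> no
Total matches: 2

2


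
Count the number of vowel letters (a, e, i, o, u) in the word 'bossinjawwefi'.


Scanning each character of 'bossinjawwefi':
  Position 1: 'b' -> consonant (running count: 0)
  Position 2: 'o' -> vowel (running count: 1)
  Position 3: 's' -> consonant (running count: 1)
  Position 4: 's' -> consonant (running count: 1)
  Position 5: 'i' -> vowel (running count: 2)
  Position 6: 'n' -> consonant (running count: 2)
  Position 7: 'j' -> consonant (running count: 2)
  Position 8: 'a' -> vowel (running count: 3)
  Position 9: 'w' -> consonant (running count: 3)
  Position 10: 'w' -> consonant (running count: 3)
  Position 11: 'e' -> vowel (running count: 4)
  Position 12: 'f' -> consonant (running count: 4)
  Position 13: 'i' -> vowel (running count: 5)
Total vowels: 5

5


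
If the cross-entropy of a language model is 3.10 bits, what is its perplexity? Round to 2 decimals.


Perplexity formula: PP = 2^H
H = 3.10
PP = 2^3.10
Decompose: 2^3.10 = 2^3 * 2^0.10
2^3 = 8, 2^0.10 ~ 1.0717735
PP ~ 8 * 1.0717735 = 8.5741880
Rounded to 2 decimals: 8.57

8.57


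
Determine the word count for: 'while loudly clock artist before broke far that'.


Counting words by splitting on spaces:
  Word 1: 'while'
  Word 2: 'loudly'
  Word 3: 'clock'
  Word 4: 'artist'
  Word 5: 'before'
  Word 6: 'broke'
  Word 7: 'far'
  Word 8: 'that'
Total words: 8

8


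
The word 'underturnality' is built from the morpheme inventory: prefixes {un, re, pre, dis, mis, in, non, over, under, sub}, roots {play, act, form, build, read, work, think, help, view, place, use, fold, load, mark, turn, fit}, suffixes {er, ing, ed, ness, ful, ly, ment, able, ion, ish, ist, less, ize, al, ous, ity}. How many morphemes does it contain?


Segmenting 'underturnality' against the inventory:
  'under' -> prefix (morpheme 1)
  'turn' -> root (morpheme 2)
  'al' -> suffix (morpheme 3)
  'ity' -> suffix (morpheme 4)
Total morphemes: 4

4


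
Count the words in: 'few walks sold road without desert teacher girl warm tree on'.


Counting words by splitting on spaces:
  Word 1: 'few'
  Word 2: 'walks'
  Word 3: 'sold'
  Word 4: 'road'
  Word 5: 'without'
  Word 6: 'desert'
  Word 7: 'teacher'
  Word 8: 'girl'
  Word 9: 'warm'
  Word 10: 'tree'
  Word 11: 'on'
Total words: 11

11


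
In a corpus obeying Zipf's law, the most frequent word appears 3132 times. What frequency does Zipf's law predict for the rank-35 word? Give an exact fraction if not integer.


Zipf's law: freq(rank) = f1 / rank
f1 = 3132, rank = 35
freq = 3132 / 35
GCD(3132, 35) = 1
Simplified: 3132/35

3132/35


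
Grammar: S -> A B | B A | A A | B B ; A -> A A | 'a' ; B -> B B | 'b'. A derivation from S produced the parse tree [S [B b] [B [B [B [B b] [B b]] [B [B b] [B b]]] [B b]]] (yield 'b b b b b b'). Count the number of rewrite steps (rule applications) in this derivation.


Every bracketed nonterminal node [X ...] in the tree is produced by exactly one rule application.
Reading the tree off as a leftmost derivation:
  Step 1: S  =>  B B   (applied S -> B B)
  Step 2: B B  =>  b B   (applied B -> b)
  Step 3: b B  =>  b B B   (applied B -> B B)
  Step 4: b B B  =>  b B B B   (applied B -> B B)
  Step 5: b B B B  =>  b B B B B   (applied B -> B B)
  Step 6: b B B B B  =>  b b B B B   (applied B -> b)
  Step 7: b b B B B  =>  b b b B B   (applied B -> b)
  Step 8: b b b B B  =>  b b b B B B   (applied B -> B B)
  Step 9: b b b B B B  =>  b b b b B B   (applied B -> b)
  Step 10: b b b b B B  =>  b b b b b B   (applied B -> b)
  Step 11: b b b b b B  =>  b b b b b b   (applied B -> b)
Final yield: b b b b b b
Total rewrite steps: 11

11


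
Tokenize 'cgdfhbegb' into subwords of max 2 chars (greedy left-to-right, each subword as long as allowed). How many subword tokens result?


'cgdfhbegb' has 9 characters.
Chunking with max size 2:
  Chunk 1: 'cg' (positions 0-1)
  Chunk 2: 'df' (positions 2-3)
  Chunk 3: 'hb' (positions 4-5)
  Chunk 4: 'eg' (positions 6-7)
  Chunk 5: 'b' (positions 8-8)
Total chunks: ceil(9 / 2) = 5

5


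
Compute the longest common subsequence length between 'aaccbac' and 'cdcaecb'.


DP table for LCS of 'aaccbac' and 'cdcaecb':
       c  d  c  a  e  c  b
    0  0  0  0  0  0  0  0
  a 0  0  0  0  1  1  1  1
  a 0  0  0  0  1  1  1  1
  c 0  1  1  1  1  1  2  2
  c 0  1  1  2  2  2  2  2
  b 0  1  1  2  2  2  2  3
  a 0  1  1  2  3  3  3  3
  c 0  1  1  2  3  3  4  4
LCS: 'ccac'
LCS length = 4

4


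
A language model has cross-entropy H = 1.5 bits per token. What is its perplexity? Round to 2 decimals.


Perplexity formula: PP = 2^H
H = 1.5
PP = 2^1.5
Decompose: 2^1.5 = 2^1 * 2^0.5 = 2^1 * sqrt(2)
2^1 = 2, sqrt(2) ~ 1.4142136
PP ~ 2 * 1.4142136 = 2.8284272
Rounded to 2 decimals: 2.83

2.83


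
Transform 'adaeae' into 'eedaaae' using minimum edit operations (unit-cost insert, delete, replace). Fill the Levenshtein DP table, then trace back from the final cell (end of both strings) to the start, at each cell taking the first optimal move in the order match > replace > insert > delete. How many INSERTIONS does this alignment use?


Edit distance = 3. Backtracking from cell (6, 7) with preference match > replace > insert > delete,
then listing the resulting alignment 'adaeae' -> 'eedaaae' left to right:
  Step 1: insert 'e' [insertion #1]
  Step 2: replace a->e
  Step 3: keep 'd'
  Step 4: keep 'a'
  Step 5: replace e->a
  Step 6: keep 'a'
  Step 7: keep 'e'
Total insertions: 1

1


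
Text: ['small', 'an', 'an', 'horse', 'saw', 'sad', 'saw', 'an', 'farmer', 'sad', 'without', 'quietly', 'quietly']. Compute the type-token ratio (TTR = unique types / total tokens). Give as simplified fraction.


Tokens: 13
Unique types: ('an', 'farmer', 'horse', 'quietly', 'sad', 'saw', 'small', 'without') = 8
TTR = 8/13
Already in lowest terms.

8/13


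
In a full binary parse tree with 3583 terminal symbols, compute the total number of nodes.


Leaf nodes (terminals): 3583
Internal nodes = n - 1 = 3583 - 1 = 3582
Total = leaves + internal = 3583 + 3582 = 7165

7165


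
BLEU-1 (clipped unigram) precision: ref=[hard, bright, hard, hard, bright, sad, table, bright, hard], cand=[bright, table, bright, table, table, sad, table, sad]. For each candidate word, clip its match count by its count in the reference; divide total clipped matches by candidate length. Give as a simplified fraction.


Reference word counts: {'bright': 3, 'hard': 4, 'sad': 1, 'table': 1}
Checking each candidate word (with clipping):
  'bright' -> in reference (ref count 3, used 1/3) -> match (matches: 1)
  'table' -> in reference (ref count 1, used 1/1) -> match (matches: 2)
  'bright' -> in reference (ref count 3, used 2/3) -> match (matches: 3)
  'table' -> ref count 1 already used up (1/1) -> clipped, no match (matches: 3)
  'table' -> ref count 1 already used up (1/1) -> clipped, no match (matches: 3)
  'sad' -> in reference (ref count 1, used 1/1) -> match (matches: 4)
  'table' -> ref count 1 already used up (1/1) -> clipped, no match (matches: 4)
  'sad' -> ref count 1 already used up (1/1) -> clipped, no match (matches: 4)
Clipped matches: 4, Candidate length: 8
Precision = 4/8 = 1/2

1/2
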